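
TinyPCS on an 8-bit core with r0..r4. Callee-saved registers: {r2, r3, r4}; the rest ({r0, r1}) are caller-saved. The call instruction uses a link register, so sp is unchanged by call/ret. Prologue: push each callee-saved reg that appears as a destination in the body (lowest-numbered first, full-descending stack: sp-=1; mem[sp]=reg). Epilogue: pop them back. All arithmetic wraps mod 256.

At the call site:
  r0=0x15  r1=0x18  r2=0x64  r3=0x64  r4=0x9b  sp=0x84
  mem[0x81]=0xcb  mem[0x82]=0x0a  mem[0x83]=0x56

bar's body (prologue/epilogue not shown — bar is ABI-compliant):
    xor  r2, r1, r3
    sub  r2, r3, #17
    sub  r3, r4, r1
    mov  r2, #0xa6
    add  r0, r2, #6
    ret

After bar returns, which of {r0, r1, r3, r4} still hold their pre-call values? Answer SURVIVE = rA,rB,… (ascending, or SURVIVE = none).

SURVIVE = r1,r3,r4

prologue: push r2 → mem[0x83]=0x64, sp=0x83
prologue: push r3 → mem[0x82]=0x64, sp=0x82
body[0] xor  r2, r1, r3 → r2=0x7c
body[1] sub  r2, r3, #17 → r2=0x53
body[2] sub  r3, r4, r1 → r3=0x83
body[3] mov  r2, #0xa6 → r2=0xa6
body[4] add  r0, r2, #6 → r0=0xac
epilogue: pop r3=0x64, sp=0x83
epilogue: pop r2=0x64, sp=0x84
r0: caller-saved, written=True
r1: caller-saved, written=False
r3: callee-saved, written=True
r4: callee-saved, written=False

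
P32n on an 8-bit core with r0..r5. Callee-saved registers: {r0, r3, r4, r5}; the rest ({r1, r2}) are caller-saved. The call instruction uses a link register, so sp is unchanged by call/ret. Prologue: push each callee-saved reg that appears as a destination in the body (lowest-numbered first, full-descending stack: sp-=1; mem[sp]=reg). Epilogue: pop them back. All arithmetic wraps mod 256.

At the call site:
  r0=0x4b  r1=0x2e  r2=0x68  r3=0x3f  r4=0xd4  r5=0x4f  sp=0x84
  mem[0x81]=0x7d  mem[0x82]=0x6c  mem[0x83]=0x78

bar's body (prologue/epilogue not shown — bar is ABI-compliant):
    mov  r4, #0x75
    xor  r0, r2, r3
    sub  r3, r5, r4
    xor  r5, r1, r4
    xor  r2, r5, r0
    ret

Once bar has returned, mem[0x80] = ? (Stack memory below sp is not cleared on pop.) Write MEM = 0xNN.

MEM = 0x4f

prologue: push r0 -> mem[0x83]=0x4b, sp=0x83
prologue: push r3 -> mem[0x82]=0x3f, sp=0x82
prologue: push r4 -> mem[0x81]=0xd4, sp=0x81
prologue: push r5 -> mem[0x80]=0x4f, sp=0x80
body[0] mov  r4, #0x75 -> r4=0x75
body[1] xor  r0, r2, r3 -> r0=0x57
body[2] sub  r3, r5, r4 -> r3=0xda
body[3] xor  r5, r1, r4 -> r5=0x5b
body[4] xor  r2, r5, r0 -> r2=0x0c
epilogue: pop r5=0x4f, sp=0x81
epilogue: pop r4=0xd4, sp=0x82
epilogue: pop r3=0x3f, sp=0x83
epilogue: pop r0=0x4b, sp=0x84
prologue pushed ['r0', 'r3', 'r4', 'r5'] at ['0x83', '0x82', '0x81', '0x80']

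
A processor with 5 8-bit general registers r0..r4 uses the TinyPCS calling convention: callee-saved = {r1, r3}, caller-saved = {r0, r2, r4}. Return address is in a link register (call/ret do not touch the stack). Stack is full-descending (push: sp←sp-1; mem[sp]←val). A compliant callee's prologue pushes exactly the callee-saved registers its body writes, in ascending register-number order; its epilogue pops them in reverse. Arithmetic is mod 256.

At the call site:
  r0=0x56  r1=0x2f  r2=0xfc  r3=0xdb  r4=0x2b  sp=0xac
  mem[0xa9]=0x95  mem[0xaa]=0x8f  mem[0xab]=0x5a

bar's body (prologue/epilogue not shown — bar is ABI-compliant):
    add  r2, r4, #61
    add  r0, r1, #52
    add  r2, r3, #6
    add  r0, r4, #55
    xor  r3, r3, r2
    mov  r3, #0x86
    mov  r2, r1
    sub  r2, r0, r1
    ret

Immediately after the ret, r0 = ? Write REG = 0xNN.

prologue: push r3 → mem[0xab]=0xdb, sp=0xab
body[0] add  r2, r4, #61 → r2=0x68
body[1] add  r0, r1, #52 → r0=0x63
body[2] add  r2, r3, #6 → r2=0xe1
body[3] add  r0, r4, #55 → r0=0x62
body[4] xor  r3, r3, r2 → r3=0x3a
body[5] mov  r3, #0x86 → r3=0x86
body[6] mov  r2, r1 → r2=0x2f
body[7] sub  r2, r0, r1 → r2=0x33
epilogue: pop r3=0xdb, sp=0xac
r0 is caller-saved → body value

REG = 0x62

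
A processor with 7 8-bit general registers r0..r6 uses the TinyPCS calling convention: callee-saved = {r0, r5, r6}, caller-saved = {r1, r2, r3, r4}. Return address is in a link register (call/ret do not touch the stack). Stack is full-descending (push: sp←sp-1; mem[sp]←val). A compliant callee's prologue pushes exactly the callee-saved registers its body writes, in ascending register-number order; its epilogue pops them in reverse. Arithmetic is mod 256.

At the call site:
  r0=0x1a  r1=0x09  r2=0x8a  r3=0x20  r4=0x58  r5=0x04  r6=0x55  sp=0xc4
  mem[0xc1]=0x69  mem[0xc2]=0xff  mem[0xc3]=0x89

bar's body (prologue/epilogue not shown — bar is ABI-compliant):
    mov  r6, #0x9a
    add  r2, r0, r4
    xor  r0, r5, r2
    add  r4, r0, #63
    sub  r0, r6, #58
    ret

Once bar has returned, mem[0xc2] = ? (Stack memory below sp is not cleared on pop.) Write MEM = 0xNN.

MEM = 0x55

prologue: push r0 → mem[0xc3]=0x1a, sp=0xc3
prologue: push r6 → mem[0xc2]=0x55, sp=0xc2
body[0] mov  r6, #0x9a → r6=0x9a
body[1] add  r2, r0, r4 → r2=0x72
body[2] xor  r0, r5, r2 → r0=0x76
body[3] add  r4, r0, #63 → r4=0xb5
body[4] sub  r0, r6, #58 → r0=0x60
epilogue: pop r6=0x55, sp=0xc3
epilogue: pop r0=0x1a, sp=0xc4
prologue pushed ['r0', 'r6'] at ['0xc3', '0xc2']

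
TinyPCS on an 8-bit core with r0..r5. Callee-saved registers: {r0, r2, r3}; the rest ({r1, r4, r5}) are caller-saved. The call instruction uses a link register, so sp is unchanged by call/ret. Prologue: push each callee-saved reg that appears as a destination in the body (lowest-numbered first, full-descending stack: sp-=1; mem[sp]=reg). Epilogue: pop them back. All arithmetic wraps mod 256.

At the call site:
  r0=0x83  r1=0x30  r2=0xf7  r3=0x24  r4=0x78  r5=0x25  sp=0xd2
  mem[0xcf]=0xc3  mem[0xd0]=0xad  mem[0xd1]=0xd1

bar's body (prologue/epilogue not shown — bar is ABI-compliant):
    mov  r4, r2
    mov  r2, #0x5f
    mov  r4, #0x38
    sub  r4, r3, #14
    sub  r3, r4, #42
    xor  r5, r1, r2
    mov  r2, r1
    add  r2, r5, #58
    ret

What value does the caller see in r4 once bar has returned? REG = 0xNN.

prologue: push r2 → mem[0xd1]=0xf7, sp=0xd1
prologue: push r3 → mem[0xd0]=0x24, sp=0xd0
body[0] mov  r4, r2 → r4=0xf7
body[1] mov  r2, #0x5f → r2=0x5f
body[2] mov  r4, #0x38 → r4=0x38
body[3] sub  r4, r3, #14 → r4=0x16
body[4] sub  r3, r4, #42 → r3=0xec
body[5] xor  r5, r1, r2 → r5=0x6f
body[6] mov  r2, r1 → r2=0x30
body[7] add  r2, r5, #58 → r2=0xa9
epilogue: pop r3=0x24, sp=0xd1
epilogue: pop r2=0xf7, sp=0xd2
r4 is caller-saved → body value

REG = 0x16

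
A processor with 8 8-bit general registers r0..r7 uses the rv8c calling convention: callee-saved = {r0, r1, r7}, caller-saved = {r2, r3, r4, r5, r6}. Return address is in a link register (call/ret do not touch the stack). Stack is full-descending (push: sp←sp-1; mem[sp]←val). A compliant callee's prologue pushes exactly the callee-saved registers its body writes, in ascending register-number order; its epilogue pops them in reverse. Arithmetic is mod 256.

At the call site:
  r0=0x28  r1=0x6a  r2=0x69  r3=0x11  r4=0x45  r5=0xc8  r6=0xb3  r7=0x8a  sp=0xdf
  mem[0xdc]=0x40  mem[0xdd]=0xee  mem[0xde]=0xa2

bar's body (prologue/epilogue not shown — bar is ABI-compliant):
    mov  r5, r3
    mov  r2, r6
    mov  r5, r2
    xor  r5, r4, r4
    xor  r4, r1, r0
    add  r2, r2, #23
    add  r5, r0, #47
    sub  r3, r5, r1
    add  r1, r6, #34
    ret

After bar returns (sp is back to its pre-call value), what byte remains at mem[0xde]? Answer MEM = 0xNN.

prologue: push r1 → mem[0xde]=0x6a, sp=0xde
body[0] mov  r5, r3 → r5=0x11
body[1] mov  r2, r6 → r2=0xb3
body[2] mov  r5, r2 → r5=0xb3
body[3] xor  r5, r4, r4 → r5=0x00
body[4] xor  r4, r1, r0 → r4=0x42
body[5] add  r2, r2, #23 → r2=0xca
body[6] add  r5, r0, #47 → r5=0x57
body[7] sub  r3, r5, r1 → r3=0xed
body[8] add  r1, r6, #34 → r1=0xd5
epilogue: pop r1=0x6a, sp=0xdf
prologue pushed ['r1'] at ['0xde']

MEM = 0x6a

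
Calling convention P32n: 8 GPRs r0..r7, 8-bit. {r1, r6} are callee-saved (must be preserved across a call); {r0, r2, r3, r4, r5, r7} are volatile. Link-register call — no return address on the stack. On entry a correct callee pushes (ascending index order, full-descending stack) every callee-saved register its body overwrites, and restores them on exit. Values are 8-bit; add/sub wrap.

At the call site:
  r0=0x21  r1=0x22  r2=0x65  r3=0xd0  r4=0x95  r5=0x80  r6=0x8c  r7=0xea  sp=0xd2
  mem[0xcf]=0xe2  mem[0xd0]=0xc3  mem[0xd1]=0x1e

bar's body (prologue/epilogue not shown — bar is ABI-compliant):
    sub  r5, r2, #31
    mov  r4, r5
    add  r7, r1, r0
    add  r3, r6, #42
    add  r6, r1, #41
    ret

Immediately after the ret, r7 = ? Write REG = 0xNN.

prologue: push r6 → mem[0xd1]=0x8c, sp=0xd1
body[0] sub  r5, r2, #31 → r5=0x46
body[1] mov  r4, r5 → r4=0x46
body[2] add  r7, r1, r0 → r7=0x43
body[3] add  r3, r6, #42 → r3=0xb6
body[4] add  r6, r1, #41 → r6=0x4b
epilogue: pop r6=0x8c, sp=0xd2
r7 is caller-saved → body value

REG = 0x43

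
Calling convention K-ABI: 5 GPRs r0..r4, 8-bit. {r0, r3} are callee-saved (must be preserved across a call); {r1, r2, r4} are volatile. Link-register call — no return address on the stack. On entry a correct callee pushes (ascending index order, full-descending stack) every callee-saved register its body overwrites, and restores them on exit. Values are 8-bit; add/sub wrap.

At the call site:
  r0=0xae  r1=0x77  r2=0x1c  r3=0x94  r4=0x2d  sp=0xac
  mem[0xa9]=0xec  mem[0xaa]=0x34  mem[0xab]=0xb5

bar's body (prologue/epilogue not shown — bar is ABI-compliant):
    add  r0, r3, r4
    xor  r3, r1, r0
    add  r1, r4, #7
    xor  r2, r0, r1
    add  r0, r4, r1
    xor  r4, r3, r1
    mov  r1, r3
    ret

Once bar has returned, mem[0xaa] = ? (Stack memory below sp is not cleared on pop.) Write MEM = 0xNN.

prologue: push r0 → mem[0xab]=0xae, sp=0xab
prologue: push r3 → mem[0xaa]=0x94, sp=0xaa
body[0] add  r0, r3, r4 → r0=0xc1
body[1] xor  r3, r1, r0 → r3=0xb6
body[2] add  r1, r4, #7 → r1=0x34
body[3] xor  r2, r0, r1 → r2=0xf5
body[4] add  r0, r4, r1 → r0=0x61
body[5] xor  r4, r3, r1 → r4=0x82
body[6] mov  r1, r3 → r1=0xb6
epilogue: pop r3=0x94, sp=0xab
epilogue: pop r0=0xae, sp=0xac
prologue pushed ['r0', 'r3'] at ['0xab', '0xaa']

MEM = 0x94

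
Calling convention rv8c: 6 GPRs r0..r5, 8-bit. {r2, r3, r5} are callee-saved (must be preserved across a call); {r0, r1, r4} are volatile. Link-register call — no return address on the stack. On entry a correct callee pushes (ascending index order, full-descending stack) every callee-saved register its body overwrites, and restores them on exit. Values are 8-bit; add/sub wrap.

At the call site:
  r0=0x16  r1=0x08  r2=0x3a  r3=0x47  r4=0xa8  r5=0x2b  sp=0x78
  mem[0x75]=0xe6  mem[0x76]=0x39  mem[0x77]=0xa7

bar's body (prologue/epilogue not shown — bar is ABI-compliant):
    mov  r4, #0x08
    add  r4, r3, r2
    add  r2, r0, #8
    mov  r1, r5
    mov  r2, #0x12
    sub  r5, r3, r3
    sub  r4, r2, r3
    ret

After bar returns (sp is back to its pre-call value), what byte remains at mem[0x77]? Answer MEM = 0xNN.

MEM = 0x3a

prologue: push r2 → mem[0x77]=0x3a, sp=0x77
prologue: push r5 → mem[0x76]=0x2b, sp=0x76
body[0] mov  r4, #0x08 → r4=0x08
body[1] add  r4, r3, r2 → r4=0x81
body[2] add  r2, r0, #8 → r2=0x1e
body[3] mov  r1, r5 → r1=0x2b
body[4] mov  r2, #0x12 → r2=0x12
body[5] sub  r5, r3, r3 → r5=0x00
body[6] sub  r4, r2, r3 → r4=0xcb
epilogue: pop r5=0x2b, sp=0x77
epilogue: pop r2=0x3a, sp=0x78
prologue pushed ['r2', 'r5'] at ['0x77', '0x76']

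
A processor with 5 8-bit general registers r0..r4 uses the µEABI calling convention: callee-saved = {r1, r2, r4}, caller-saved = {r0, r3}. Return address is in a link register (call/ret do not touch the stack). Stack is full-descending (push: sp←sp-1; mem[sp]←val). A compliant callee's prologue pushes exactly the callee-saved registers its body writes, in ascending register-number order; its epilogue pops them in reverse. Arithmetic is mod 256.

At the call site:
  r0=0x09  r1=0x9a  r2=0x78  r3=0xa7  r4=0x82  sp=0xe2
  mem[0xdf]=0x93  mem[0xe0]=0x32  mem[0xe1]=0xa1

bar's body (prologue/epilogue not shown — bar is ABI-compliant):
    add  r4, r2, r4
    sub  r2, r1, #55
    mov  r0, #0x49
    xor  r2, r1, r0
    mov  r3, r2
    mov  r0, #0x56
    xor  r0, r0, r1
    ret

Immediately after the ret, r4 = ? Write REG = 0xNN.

prologue: push r2 → mem[0xe1]=0x78, sp=0xe1
prologue: push r4 → mem[0xe0]=0x82, sp=0xe0
body[0] add  r4, r2, r4 → r4=0xfa
body[1] sub  r2, r1, #55 → r2=0x63
body[2] mov  r0, #0x49 → r0=0x49
body[3] xor  r2, r1, r0 → r2=0xd3
body[4] mov  r3, r2 → r3=0xd3
body[5] mov  r0, #0x56 → r0=0x56
body[6] xor  r0, r0, r1 → r0=0xcc
epilogue: pop r4=0x82, sp=0xe1
epilogue: pop r2=0x78, sp=0xe2
r4 is callee-saved → restored

REG = 0x82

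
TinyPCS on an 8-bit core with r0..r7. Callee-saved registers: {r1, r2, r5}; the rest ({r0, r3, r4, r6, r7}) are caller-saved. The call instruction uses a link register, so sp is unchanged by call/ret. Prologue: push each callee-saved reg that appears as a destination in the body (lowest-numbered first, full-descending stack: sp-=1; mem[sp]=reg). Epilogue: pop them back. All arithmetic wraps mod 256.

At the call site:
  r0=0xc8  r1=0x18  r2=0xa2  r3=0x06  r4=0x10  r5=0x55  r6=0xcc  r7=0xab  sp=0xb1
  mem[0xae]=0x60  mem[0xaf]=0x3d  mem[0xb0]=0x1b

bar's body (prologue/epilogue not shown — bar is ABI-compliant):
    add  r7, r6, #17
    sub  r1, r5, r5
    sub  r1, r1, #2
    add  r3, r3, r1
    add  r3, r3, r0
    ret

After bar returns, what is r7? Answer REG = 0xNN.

prologue: push r1 → mem[0xb0]=0x18, sp=0xb0
body[0] add  r7, r6, #17 → r7=0xdd
body[1] sub  r1, r5, r5 → r1=0x00
body[2] sub  r1, r1, #2 → r1=0xfe
body[3] add  r3, r3, r1 → r3=0x04
body[4] add  r3, r3, r0 → r3=0xcc
epilogue: pop r1=0x18, sp=0xb1
r7 is caller-saved → body value

REG = 0xdd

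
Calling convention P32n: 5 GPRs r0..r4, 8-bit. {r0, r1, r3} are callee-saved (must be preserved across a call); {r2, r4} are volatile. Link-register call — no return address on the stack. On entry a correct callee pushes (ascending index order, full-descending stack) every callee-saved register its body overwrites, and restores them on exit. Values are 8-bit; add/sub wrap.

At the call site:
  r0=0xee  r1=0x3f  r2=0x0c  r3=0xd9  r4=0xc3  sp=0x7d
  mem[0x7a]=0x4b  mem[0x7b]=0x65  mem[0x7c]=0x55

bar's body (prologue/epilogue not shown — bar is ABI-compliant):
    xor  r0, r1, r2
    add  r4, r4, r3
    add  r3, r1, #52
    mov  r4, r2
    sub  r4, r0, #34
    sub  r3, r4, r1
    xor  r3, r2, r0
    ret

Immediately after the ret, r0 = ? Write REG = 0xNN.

prologue: push r0 → mem[0x7c]=0xee, sp=0x7c
prologue: push r3 → mem[0x7b]=0xd9, sp=0x7b
body[0] xor  r0, r1, r2 → r0=0x33
body[1] add  r4, r4, r3 → r4=0x9c
body[2] add  r3, r1, #52 → r3=0x73
body[3] mov  r4, r2 → r4=0x0c
body[4] sub  r4, r0, #34 → r4=0x11
body[5] sub  r3, r4, r1 → r3=0xd2
body[6] xor  r3, r2, r0 → r3=0x3f
epilogue: pop r3=0xd9, sp=0x7c
epilogue: pop r0=0xee, sp=0x7d
r0 is callee-saved → restored

REG = 0xee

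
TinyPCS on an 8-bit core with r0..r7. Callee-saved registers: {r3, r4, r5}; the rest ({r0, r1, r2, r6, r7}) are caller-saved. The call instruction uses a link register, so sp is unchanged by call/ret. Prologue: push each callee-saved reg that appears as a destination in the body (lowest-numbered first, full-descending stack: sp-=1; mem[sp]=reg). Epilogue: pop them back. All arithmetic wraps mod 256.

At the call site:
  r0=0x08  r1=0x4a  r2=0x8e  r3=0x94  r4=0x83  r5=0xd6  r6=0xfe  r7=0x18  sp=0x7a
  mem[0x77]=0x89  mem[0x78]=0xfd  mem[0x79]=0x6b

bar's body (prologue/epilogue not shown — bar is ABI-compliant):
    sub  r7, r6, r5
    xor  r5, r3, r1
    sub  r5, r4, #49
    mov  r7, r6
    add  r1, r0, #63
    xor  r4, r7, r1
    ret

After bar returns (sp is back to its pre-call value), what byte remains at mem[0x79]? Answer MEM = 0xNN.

MEM = 0x83

prologue: push r4 → mem[0x79]=0x83, sp=0x79
prologue: push r5 → mem[0x78]=0xd6, sp=0x78
body[0] sub  r7, r6, r5 → r7=0x28
body[1] xor  r5, r3, r1 → r5=0xde
body[2] sub  r5, r4, #49 → r5=0x52
body[3] mov  r7, r6 → r7=0xfe
body[4] add  r1, r0, #63 → r1=0x47
body[5] xor  r4, r7, r1 → r4=0xb9
epilogue: pop r5=0xd6, sp=0x79
epilogue: pop r4=0x83, sp=0x7a
prologue pushed ['r4', 'r5'] at ['0x79', '0x78']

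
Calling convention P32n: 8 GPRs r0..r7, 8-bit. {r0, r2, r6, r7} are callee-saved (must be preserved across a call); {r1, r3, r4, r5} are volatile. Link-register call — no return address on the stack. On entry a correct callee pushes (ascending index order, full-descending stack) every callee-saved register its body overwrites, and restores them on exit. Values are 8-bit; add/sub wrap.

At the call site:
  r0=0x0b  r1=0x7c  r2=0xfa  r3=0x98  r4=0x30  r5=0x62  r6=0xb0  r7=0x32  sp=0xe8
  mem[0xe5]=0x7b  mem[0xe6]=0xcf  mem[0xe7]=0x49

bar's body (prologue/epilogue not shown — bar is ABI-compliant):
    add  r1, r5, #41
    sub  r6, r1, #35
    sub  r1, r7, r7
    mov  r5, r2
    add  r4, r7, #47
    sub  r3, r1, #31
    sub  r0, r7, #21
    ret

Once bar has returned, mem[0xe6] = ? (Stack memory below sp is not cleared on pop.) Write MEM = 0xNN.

prologue: push r0 → mem[0xe7]=0x0b, sp=0xe7
prologue: push r6 → mem[0xe6]=0xb0, sp=0xe6
body[0] add  r1, r5, #41 → r1=0x8b
body[1] sub  r6, r1, #35 → r6=0x68
body[2] sub  r1, r7, r7 → r1=0x00
body[3] mov  r5, r2 → r5=0xfa
body[4] add  r4, r7, #47 → r4=0x61
body[5] sub  r3, r1, #31 → r3=0xe1
body[6] sub  r0, r7, #21 → r0=0x1d
epilogue: pop r6=0xb0, sp=0xe7
epilogue: pop r0=0x0b, sp=0xe8
prologue pushed ['r0', 'r6'] at ['0xe7', '0xe6']

MEM = 0xb0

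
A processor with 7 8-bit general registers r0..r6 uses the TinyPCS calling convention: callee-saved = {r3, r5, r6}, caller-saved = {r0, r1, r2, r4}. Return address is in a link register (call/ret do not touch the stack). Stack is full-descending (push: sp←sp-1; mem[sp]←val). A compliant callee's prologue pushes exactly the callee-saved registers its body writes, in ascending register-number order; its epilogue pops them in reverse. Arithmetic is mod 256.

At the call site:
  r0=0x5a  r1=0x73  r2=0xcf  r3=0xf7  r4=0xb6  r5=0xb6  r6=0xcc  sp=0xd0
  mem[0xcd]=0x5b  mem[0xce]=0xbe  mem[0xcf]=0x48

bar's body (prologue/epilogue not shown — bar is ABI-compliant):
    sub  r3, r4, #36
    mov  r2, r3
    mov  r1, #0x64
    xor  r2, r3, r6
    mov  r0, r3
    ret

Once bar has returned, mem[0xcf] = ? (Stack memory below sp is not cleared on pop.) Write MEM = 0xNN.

MEM = 0xf7

prologue: push r3 → mem[0xcf]=0xf7, sp=0xcf
body[0] sub  r3, r4, #36 → r3=0x92
body[1] mov  r2, r3 → r2=0x92
body[2] mov  r1, #0x64 → r1=0x64
body[3] xor  r2, r3, r6 → r2=0x5e
body[4] mov  r0, r3 → r0=0x92
epilogue: pop r3=0xf7, sp=0xd0
prologue pushed ['r3'] at ['0xcf']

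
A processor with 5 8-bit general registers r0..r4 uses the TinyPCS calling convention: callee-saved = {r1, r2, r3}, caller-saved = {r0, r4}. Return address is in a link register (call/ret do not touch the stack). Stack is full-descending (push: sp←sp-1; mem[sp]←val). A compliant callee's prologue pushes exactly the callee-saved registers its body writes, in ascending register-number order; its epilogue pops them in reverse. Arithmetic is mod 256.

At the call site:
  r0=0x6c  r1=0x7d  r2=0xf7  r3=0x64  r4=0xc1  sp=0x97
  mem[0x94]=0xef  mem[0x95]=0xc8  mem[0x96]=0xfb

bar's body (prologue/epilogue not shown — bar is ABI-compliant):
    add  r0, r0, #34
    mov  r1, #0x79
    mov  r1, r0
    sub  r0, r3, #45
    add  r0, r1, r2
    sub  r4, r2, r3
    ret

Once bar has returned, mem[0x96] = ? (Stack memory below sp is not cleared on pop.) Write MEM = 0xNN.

prologue: push r1 -> mem[0x96]=0x7d, sp=0x96
body[0] add  r0, r0, #34 -> r0=0x8e
body[1] mov  r1, #0x79 -> r1=0x79
body[2] mov  r1, r0 -> r1=0x8e
body[3] sub  r0, r3, #45 -> r0=0x37
body[4] add  r0, r1, r2 -> r0=0x85
body[5] sub  r4, r2, r3 -> r4=0x93
epilogue: pop r1=0x7d, sp=0x97
prologue pushed ['r1'] at ['0x96']

MEM = 0x7d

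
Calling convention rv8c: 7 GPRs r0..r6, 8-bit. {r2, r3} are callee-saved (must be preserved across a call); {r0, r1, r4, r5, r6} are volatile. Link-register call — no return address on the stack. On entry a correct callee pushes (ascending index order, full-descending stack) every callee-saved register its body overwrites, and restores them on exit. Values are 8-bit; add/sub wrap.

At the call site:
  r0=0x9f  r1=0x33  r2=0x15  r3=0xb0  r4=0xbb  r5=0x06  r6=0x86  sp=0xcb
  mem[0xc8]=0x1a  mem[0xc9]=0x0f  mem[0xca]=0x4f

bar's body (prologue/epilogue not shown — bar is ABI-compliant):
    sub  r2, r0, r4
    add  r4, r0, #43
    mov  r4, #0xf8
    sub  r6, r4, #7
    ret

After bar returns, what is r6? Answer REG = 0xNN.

REG = 0xf1

prologue: push r2 → mem[0xca]=0x15, sp=0xca
body[0] sub  r2, r0, r4 → r2=0xe4
body[1] add  r4, r0, #43 → r4=0xca
body[2] mov  r4, #0xf8 → r4=0xf8
body[3] sub  r6, r4, #7 → r6=0xf1
epilogue: pop r2=0x15, sp=0xcb
r6 is caller-saved → body value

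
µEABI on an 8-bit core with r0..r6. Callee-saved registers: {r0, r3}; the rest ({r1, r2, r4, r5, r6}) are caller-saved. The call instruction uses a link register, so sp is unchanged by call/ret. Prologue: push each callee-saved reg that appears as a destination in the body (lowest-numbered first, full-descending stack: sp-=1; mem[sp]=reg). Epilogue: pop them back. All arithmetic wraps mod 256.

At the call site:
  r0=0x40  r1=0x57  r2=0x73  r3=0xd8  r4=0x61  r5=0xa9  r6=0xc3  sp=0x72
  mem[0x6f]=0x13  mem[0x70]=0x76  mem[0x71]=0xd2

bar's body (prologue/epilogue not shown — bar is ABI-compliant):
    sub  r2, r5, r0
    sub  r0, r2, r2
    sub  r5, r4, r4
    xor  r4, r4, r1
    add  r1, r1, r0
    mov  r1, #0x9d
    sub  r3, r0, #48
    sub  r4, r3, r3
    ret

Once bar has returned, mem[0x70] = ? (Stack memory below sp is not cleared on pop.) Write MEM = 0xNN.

prologue: push r0 -> mem[0x71]=0x40, sp=0x71
prologue: push r3 -> mem[0x70]=0xd8, sp=0x70
body[0] sub  r2, r5, r0 -> r2=0x69
body[1] sub  r0, r2, r2 -> r0=0x00
body[2] sub  r5, r4, r4 -> r5=0x00
body[3] xor  r4, r4, r1 -> r4=0x36
body[4] add  r1, r1, r0 -> r1=0x57
body[5] mov  r1, #0x9d -> r1=0x9d
body[6] sub  r3, r0, #48 -> r3=0xd0
body[7] sub  r4, r3, r3 -> r4=0x00
epilogue: pop r3=0xd8, sp=0x71
epilogue: pop r0=0x40, sp=0x72
prologue pushed ['r0', 'r3'] at ['0x71', '0x70']

MEM = 0xd8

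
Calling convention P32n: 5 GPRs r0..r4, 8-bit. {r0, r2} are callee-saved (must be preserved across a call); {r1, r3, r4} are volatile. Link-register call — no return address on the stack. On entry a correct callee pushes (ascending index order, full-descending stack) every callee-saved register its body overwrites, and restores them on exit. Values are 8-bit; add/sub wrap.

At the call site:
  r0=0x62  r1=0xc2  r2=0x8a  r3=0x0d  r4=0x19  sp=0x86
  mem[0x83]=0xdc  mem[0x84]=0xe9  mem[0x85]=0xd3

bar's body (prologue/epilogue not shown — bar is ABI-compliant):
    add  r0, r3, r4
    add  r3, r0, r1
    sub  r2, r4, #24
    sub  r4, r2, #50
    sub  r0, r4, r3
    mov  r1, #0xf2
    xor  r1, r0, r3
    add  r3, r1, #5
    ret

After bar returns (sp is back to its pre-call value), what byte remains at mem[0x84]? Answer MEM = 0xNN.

prologue: push r0 -> mem[0x85]=0x62, sp=0x85
prologue: push r2 -> mem[0x84]=0x8a, sp=0x84
body[0] add  r0, r3, r4 -> r0=0x26
body[1] add  r3, r0, r1 -> r3=0xe8
body[2] sub  r2, r4, #24 -> r2=0x01
body[3] sub  r4, r2, #50 -> r4=0xcf
body[4] sub  r0, r4, r3 -> r0=0xe7
body[5] mov  r1, #0xf2 -> r1=0xf2
body[6] xor  r1, r0, r3 -> r1=0x0f
body[7] add  r3, r1, #5 -> r3=0x14
epilogue: pop r2=0x8a, sp=0x85
epilogue: pop r0=0x62, sp=0x86
prologue pushed ['r0', 'r2'] at ['0x85', '0x84']

MEM = 0x8a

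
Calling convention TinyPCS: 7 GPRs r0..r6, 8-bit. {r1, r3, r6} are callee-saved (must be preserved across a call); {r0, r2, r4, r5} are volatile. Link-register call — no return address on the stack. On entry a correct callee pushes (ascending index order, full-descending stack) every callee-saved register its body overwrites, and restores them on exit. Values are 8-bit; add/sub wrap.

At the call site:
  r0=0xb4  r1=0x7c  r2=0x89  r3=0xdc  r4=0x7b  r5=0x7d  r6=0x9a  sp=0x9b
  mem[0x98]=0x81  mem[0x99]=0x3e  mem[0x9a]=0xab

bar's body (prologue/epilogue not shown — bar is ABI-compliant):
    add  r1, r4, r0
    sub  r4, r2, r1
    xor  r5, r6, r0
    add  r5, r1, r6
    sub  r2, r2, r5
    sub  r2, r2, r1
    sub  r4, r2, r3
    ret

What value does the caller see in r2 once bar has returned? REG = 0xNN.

prologue: push r1 -> mem[0x9a]=0x7c, sp=0x9a
body[0] add  r1, r4, r0 -> r1=0x2f
body[1] sub  r4, r2, r1 -> r4=0x5a
body[2] xor  r5, r6, r0 -> r5=0x2e
body[3] add  r5, r1, r6 -> r5=0xc9
body[4] sub  r2, r2, r5 -> r2=0xc0
body[5] sub  r2, r2, r1 -> r2=0x91
body[6] sub  r4, r2, r3 -> r4=0xb5
epilogue: pop r1=0x7c, sp=0x9b
r2 is caller-saved -> body value

REG = 0x91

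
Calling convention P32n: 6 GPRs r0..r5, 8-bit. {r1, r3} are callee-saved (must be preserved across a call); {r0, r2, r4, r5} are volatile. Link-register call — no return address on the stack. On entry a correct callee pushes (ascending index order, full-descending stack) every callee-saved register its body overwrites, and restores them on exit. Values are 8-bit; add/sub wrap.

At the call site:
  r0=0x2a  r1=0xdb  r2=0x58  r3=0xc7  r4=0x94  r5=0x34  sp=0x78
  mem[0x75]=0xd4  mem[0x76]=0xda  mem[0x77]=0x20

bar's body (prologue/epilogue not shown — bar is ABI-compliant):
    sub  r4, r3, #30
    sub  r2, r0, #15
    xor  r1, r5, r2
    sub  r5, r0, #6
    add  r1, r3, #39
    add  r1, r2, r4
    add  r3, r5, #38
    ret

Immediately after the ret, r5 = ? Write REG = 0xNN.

prologue: push r1 -> mem[0x77]=0xdb, sp=0x77
prologue: push r3 -> mem[0x76]=0xc7, sp=0x76
body[0] sub  r4, r3, #30 -> r4=0xa9
body[1] sub  r2, r0, #15 -> r2=0x1b
body[2] xor  r1, r5, r2 -> r1=0x2f
body[3] sub  r5, r0, #6 -> r5=0x24
body[4] add  r1, r3, #39 -> r1=0xee
body[5] add  r1, r2, r4 -> r1=0xc4
body[6] add  r3, r5, #38 -> r3=0x4a
epilogue: pop r3=0xc7, sp=0x77
epilogue: pop r1=0xdb, sp=0x78
r5 is caller-saved -> body value

REG = 0x24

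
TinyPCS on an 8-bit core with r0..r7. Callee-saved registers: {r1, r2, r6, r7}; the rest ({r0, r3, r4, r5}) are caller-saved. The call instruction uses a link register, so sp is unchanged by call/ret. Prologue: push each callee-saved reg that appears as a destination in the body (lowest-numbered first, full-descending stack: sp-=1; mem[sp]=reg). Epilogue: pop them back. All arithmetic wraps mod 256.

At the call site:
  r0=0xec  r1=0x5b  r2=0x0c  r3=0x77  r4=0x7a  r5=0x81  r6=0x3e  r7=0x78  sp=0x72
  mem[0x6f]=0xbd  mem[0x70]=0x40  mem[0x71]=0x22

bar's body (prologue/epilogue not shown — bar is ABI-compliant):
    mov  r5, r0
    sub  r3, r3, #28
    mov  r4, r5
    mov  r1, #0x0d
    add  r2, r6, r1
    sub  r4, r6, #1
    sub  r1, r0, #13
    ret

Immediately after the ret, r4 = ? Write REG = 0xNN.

prologue: push r1 -> mem[0x71]=0x5b, sp=0x71
prologue: push r2 -> mem[0x70]=0x0c, sp=0x70
body[0] mov  r5, r0 -> r5=0xec
body[1] sub  r3, r3, #28 -> r3=0x5b
body[2] mov  r4, r5 -> r4=0xec
body[3] mov  r1, #0x0d -> r1=0x0d
body[4] add  r2, r6, r1 -> r2=0x4b
body[5] sub  r4, r6, #1 -> r4=0x3d
body[6] sub  r1, r0, #13 -> r1=0xdf
epilogue: pop r2=0x0c, sp=0x71
epilogue: pop r1=0x5b, sp=0x72
r4 is caller-saved -> body value

REG = 0x3d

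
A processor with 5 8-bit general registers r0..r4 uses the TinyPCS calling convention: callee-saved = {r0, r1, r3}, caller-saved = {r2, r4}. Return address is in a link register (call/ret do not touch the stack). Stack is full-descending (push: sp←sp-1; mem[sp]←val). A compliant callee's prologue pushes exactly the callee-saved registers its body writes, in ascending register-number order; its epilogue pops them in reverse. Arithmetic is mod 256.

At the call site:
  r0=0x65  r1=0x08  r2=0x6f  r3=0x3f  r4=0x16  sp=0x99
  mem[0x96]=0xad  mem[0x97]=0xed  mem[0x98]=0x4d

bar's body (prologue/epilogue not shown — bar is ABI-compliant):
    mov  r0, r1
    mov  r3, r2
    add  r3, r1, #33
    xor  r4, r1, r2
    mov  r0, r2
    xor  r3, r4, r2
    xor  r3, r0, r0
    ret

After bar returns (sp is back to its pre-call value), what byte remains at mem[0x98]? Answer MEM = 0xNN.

prologue: push r0 → mem[0x98]=0x65, sp=0x98
prologue: push r3 → mem[0x97]=0x3f, sp=0x97
body[0] mov  r0, r1 → r0=0x08
body[1] mov  r3, r2 → r3=0x6f
body[2] add  r3, r1, #33 → r3=0x29
body[3] xor  r4, r1, r2 → r4=0x67
body[4] mov  r0, r2 → r0=0x6f
body[5] xor  r3, r4, r2 → r3=0x08
body[6] xor  r3, r0, r0 → r3=0x00
epilogue: pop r3=0x3f, sp=0x98
epilogue: pop r0=0x65, sp=0x99
prologue pushed ['r0', 'r3'] at ['0x98', '0x97']

MEM = 0x65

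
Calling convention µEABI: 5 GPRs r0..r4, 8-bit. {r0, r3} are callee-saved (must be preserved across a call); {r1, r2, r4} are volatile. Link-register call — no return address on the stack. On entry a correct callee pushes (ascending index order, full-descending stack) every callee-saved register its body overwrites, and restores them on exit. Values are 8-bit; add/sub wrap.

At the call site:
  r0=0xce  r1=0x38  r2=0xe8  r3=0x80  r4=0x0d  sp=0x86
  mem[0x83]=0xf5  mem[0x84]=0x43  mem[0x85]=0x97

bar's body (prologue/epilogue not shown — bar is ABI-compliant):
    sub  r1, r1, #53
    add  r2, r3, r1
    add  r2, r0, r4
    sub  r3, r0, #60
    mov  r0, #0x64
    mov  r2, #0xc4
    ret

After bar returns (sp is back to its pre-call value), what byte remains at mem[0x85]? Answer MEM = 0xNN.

prologue: push r0 → mem[0x85]=0xce, sp=0x85
prologue: push r3 → mem[0x84]=0x80, sp=0x84
body[0] sub  r1, r1, #53 → r1=0x03
body[1] add  r2, r3, r1 → r2=0x83
body[2] add  r2, r0, r4 → r2=0xdb
body[3] sub  r3, r0, #60 → r3=0x92
body[4] mov  r0, #0x64 → r0=0x64
body[5] mov  r2, #0xc4 → r2=0xc4
epilogue: pop r3=0x80, sp=0x85
epilogue: pop r0=0xce, sp=0x86
prologue pushed ['r0', 'r3'] at ['0x85', '0x84']

MEM = 0xce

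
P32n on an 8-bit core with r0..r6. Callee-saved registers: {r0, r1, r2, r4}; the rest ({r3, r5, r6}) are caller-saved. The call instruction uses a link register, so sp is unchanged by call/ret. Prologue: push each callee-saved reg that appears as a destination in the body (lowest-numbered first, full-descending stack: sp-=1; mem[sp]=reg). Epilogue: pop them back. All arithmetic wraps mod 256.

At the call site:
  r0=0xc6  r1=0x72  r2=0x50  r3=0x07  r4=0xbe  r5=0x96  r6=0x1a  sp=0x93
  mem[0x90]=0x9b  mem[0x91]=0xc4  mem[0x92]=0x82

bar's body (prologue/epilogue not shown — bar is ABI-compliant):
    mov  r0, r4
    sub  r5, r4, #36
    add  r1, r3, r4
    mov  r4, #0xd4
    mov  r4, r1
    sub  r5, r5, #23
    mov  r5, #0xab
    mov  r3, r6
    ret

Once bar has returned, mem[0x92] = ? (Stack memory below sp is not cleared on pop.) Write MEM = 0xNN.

MEM = 0xc6

prologue: push r0 -> mem[0x92]=0xc6, sp=0x92
prologue: push r1 -> mem[0x91]=0x72, sp=0x91
prologue: push r4 -> mem[0x90]=0xbe, sp=0x90
body[0] mov  r0, r4 -> r0=0xbe
body[1] sub  r5, r4, #36 -> r5=0x9a
body[2] add  r1, r3, r4 -> r1=0xc5
body[3] mov  r4, #0xd4 -> r4=0xd4
body[4] mov  r4, r1 -> r4=0xc5
body[5] sub  r5, r5, #23 -> r5=0x83
body[6] mov  r5, #0xab -> r5=0xab
body[7] mov  r3, r6 -> r3=0x1a
epilogue: pop r4=0xbe, sp=0x91
epilogue: pop r1=0x72, sp=0x92
epilogue: pop r0=0xc6, sp=0x93
prologue pushed ['r0', 'r1', 'r4'] at ['0x92', '0x91', '0x90']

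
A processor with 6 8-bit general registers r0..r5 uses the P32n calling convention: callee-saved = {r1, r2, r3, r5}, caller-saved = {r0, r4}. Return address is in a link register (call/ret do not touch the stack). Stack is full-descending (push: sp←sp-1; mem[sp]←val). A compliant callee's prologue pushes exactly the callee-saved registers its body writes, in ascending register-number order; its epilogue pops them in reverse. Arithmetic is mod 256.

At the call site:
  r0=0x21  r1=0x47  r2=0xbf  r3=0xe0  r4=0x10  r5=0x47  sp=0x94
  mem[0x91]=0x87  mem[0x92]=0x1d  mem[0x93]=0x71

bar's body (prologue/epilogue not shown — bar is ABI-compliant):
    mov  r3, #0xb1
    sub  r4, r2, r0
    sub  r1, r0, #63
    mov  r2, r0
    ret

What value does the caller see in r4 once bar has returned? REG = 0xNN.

prologue: push r1 -> mem[0x93]=0x47, sp=0x93
prologue: push r2 -> mem[0x92]=0xbf, sp=0x92
prologue: push r3 -> mem[0x91]=0xe0, sp=0x91
body[0] mov  r3, #0xb1 -> r3=0xb1
body[1] sub  r4, r2, r0 -> r4=0x9e
body[2] sub  r1, r0, #63 -> r1=0xe2
body[3] mov  r2, r0 -> r2=0x21
epilogue: pop r3=0xe0, sp=0x92
epilogue: pop r2=0xbf, sp=0x93
epilogue: pop r1=0x47, sp=0x94
r4 is caller-saved -> body value

REG = 0x9e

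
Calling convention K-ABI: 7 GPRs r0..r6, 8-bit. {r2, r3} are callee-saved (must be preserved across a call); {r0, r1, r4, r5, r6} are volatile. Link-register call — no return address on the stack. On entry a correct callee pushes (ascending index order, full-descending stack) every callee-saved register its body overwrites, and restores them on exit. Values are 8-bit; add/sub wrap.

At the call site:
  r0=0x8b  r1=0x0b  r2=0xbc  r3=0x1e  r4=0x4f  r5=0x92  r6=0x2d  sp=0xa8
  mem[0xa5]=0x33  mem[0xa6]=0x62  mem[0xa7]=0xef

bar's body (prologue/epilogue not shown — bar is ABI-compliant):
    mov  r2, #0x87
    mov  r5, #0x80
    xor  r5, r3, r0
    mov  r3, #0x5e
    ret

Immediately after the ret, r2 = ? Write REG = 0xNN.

REG = 0xbc

prologue: push r2 -> mem[0xa7]=0xbc, sp=0xa7
prologue: push r3 -> mem[0xa6]=0x1e, sp=0xa6
body[0] mov  r2, #0x87 -> r2=0x87
body[1] mov  r5, #0x80 -> r5=0x80
body[2] xor  r5, r3, r0 -> r5=0x95
body[3] mov  r3, #0x5e -> r3=0x5e
epilogue: pop r3=0x1e, sp=0xa7
epilogue: pop r2=0xbc, sp=0xa8
r2 is callee-saved -> restored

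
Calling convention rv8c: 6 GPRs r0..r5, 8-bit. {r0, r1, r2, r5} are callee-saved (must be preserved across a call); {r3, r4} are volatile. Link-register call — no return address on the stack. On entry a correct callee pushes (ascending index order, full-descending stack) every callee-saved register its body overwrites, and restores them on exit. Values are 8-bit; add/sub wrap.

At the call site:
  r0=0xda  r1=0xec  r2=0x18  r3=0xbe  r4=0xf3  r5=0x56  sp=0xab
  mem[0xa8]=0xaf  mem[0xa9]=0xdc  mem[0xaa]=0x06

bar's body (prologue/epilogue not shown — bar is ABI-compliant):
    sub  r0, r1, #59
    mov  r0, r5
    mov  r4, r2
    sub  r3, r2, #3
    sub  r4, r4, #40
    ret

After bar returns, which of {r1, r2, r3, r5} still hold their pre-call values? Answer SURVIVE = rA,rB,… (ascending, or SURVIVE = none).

SURVIVE = r1,r2,r5

prologue: push r0 → mem[0xaa]=0xda, sp=0xaa
body[0] sub  r0, r1, #59 → r0=0xb1
body[1] mov  r0, r5 → r0=0x56
body[2] mov  r4, r2 → r4=0x18
body[3] sub  r3, r2, #3 → r3=0x15
body[4] sub  r4, r4, #40 → r4=0xf0
epilogue: pop r0=0xda, sp=0xab
r1: callee-saved, written=False
r2: callee-saved, written=False
r3: caller-saved, written=True
r5: callee-saved, written=False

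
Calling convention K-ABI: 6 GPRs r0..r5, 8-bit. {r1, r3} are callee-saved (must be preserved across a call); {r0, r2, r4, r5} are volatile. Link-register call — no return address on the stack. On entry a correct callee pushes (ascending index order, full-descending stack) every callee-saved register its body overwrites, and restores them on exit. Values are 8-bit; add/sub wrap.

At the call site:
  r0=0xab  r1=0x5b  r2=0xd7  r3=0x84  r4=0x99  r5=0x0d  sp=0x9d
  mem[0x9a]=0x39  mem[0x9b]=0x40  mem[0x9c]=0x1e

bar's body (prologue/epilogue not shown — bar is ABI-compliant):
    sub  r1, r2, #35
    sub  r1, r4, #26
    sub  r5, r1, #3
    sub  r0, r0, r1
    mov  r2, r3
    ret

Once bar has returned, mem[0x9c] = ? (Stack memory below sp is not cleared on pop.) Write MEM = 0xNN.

prologue: push r1 -> mem[0x9c]=0x5b, sp=0x9c
body[0] sub  r1, r2, #35 -> r1=0xb4
body[1] sub  r1, r4, #26 -> r1=0x7f
body[2] sub  r5, r1, #3 -> r5=0x7c
body[3] sub  r0, r0, r1 -> r0=0x2c
body[4] mov  r2, r3 -> r2=0x84
epilogue: pop r1=0x5b, sp=0x9d
prologue pushed ['r1'] at ['0x9c']

MEM = 0x5b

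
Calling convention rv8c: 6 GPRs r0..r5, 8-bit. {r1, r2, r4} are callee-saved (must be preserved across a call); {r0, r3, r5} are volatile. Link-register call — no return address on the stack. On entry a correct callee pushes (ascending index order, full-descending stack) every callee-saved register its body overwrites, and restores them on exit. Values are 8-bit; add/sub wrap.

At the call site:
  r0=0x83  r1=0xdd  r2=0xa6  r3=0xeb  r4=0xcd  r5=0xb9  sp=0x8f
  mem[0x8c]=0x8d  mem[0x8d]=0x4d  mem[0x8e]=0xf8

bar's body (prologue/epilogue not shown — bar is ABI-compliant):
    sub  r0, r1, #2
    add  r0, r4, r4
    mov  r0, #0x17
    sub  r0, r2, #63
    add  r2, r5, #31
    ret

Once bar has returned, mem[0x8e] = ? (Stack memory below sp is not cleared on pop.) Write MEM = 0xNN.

MEM = 0xa6

prologue: push r2 → mem[0x8e]=0xa6, sp=0x8e
body[0] sub  r0, r1, #2 → r0=0xdb
body[1] add  r0, r4, r4 → r0=0x9a
body[2] mov  r0, #0x17 → r0=0x17
body[3] sub  r0, r2, #63 → r0=0x67
body[4] add  r2, r5, #31 → r2=0xd8
epilogue: pop r2=0xa6, sp=0x8f
prologue pushed ['r2'] at ['0x8e']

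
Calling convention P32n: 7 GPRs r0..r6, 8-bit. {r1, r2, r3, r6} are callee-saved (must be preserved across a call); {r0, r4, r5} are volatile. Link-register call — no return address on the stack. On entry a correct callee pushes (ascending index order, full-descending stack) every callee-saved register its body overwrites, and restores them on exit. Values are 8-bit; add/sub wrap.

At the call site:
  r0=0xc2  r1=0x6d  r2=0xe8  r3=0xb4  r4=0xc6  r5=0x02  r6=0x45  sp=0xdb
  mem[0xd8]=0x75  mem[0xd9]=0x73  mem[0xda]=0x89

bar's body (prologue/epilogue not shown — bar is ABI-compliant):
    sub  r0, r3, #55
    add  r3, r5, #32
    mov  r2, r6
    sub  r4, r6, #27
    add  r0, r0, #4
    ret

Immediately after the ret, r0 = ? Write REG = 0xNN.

REG = 0x81

prologue: push r2 → mem[0xda]=0xe8, sp=0xda
prologue: push r3 → mem[0xd9]=0xb4, sp=0xd9
body[0] sub  r0, r3, #55 → r0=0x7d
body[1] add  r3, r5, #32 → r3=0x22
body[2] mov  r2, r6 → r2=0x45
body[3] sub  r4, r6, #27 → r4=0x2a
body[4] add  r0, r0, #4 → r0=0x81
epilogue: pop r3=0xb4, sp=0xda
epilogue: pop r2=0xe8, sp=0xdb
r0 is caller-saved → body value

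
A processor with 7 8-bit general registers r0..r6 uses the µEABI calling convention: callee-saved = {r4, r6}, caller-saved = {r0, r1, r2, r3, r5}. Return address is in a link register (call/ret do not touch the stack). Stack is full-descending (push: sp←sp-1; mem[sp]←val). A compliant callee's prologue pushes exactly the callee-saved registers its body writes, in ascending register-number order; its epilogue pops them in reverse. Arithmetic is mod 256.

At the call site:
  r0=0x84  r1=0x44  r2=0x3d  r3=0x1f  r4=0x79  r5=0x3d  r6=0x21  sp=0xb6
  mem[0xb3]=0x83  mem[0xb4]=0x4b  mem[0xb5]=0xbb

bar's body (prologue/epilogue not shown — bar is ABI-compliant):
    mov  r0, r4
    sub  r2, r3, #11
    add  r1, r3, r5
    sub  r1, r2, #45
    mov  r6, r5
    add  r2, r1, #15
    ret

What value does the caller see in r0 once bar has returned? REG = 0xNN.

prologue: push r6 -> mem[0xb5]=0x21, sp=0xb5
body[0] mov  r0, r4 -> r0=0x79
body[1] sub  r2, r3, #11 -> r2=0x14
body[2] add  r1, r3, r5 -> r1=0x5c
body[3] sub  r1, r2, #45 -> r1=0xe7
body[4] mov  r6, r5 -> r6=0x3d
body[5] add  r2, r1, #15 -> r2=0xf6
epilogue: pop r6=0x21, sp=0xb6
r0 is caller-saved -> body value

REG = 0x79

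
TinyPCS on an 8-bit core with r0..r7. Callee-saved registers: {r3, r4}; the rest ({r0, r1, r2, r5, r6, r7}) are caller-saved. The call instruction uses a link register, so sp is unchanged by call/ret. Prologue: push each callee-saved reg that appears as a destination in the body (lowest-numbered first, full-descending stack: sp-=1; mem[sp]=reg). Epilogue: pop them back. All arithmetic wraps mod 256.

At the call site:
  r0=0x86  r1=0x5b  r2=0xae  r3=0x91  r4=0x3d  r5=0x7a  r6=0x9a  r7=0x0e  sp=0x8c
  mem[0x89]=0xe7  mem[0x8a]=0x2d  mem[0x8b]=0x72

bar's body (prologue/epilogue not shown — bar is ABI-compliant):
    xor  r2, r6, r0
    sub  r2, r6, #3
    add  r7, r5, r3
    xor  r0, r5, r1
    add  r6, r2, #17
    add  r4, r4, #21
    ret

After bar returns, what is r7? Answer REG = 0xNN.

REG = 0x0b

prologue: push r4 -> mem[0x8b]=0x3d, sp=0x8b
body[0] xor  r2, r6, r0 -> r2=0x1c
body[1] sub  r2, r6, #3 -> r2=0x97
body[2] add  r7, r5, r3 -> r7=0x0b
body[3] xor  r0, r5, r1 -> r0=0x21
body[4] add  r6, r2, #17 -> r6=0xa8
body[5] add  r4, r4, #21 -> r4=0x52
epilogue: pop r4=0x3d, sp=0x8c
r7 is caller-saved -> body value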